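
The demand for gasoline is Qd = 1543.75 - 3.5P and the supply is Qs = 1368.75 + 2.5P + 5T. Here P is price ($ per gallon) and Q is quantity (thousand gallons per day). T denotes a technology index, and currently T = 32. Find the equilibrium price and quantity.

P* = 2.5, Q* = 1535

With T = 32, supply is Qs = 1528.75 + 2.5P.
Equating demand and supply, 1543.75 - 3.5P = 1528.75 + 2.5P gives 6P = 15, so P* = 2.5.
Then Q* = 1543.75 - 3.5(2.5) = 1535.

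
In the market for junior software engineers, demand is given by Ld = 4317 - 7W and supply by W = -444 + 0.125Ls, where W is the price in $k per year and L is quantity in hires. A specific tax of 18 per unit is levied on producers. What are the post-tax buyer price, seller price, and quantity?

Inverting to quantity form: Ls = 3552 + 8W.
Producers keep W_s = W_b - 18 per unit, so supply in terms of the buyer price is Ls = 3408 + 8W_b.
Market clearing requires 4317 - 7W_b = 3408 + 8W_b; hence 909 = 15W_b and W_b = 60.6.
Then W_s = 60.6 - 18 = 42.6 and L = 4317 - 7(60.6) = 3892.8.

W_b = 60.6, W_s = 42.6, L = 3892.8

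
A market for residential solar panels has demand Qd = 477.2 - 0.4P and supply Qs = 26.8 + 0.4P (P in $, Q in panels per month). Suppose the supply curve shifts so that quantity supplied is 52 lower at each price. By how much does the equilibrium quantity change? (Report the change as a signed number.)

ΔQ = -26

At equilibrium Qd = Qs, so 477.2 - 0.4P = 26.8 + 0.4P; collecting terms, 450.4 = 0.8P and P* = 563.
From the demand curve, Q* = 477.2 - 0.4(563) = 252.
After the shift, supply is Qs = -25.2 + 0.4P.
Re-solving, 0.8P = 502.4 gives P = 628 and Q = 226.
ΔQ = 226 - 252 = -26.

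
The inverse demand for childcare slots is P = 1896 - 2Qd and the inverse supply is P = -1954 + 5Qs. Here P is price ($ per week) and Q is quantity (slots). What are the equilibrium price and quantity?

Inverting to quantity form: Qd = 948 - 0.5P and Qs = 390.8 + 0.2P.
The market clears where 948 - 0.5P = 390.8 + 0.2P. Rearranging, 0.7P = 557.2, hence P* = 796.
Then Q* = 948 - 0.5(796) = 550.

P* = 796, Q* = 550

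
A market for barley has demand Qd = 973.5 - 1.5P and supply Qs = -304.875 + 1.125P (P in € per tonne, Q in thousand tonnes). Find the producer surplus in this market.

Producer surplus = 26244

At equilibrium Qd = Qs, so 973.5 - 1.5P = -304.875 + 1.125P; collecting terms, 1278.375 = 2.625P and P* = 487.
Then Q* = 973.5 - 1.5(487) = 243.
Supply choke price (Qs = 0): P = 271. Producer surplus = ½ × (487 - 271) × 243 = 26244.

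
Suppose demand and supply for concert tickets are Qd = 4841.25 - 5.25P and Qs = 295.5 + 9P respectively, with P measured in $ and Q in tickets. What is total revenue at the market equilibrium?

Total revenue = 1010113.5

The market clears where 4841.25 - 5.25P = 295.5 + 9P. Rearranging, 14.25P = 4545.75, hence P* = 319.
From the demand curve, Q* = 4841.25 - 5.25(319) = 3166.5.
Total revenue = P* × Q* = 319 × 3166.5 = 1010113.5.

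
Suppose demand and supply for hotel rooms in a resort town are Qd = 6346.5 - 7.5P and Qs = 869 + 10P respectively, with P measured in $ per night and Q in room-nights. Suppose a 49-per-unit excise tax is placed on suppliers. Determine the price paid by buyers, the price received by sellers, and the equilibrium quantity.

Suppliers keep P_s = P_b - 49 per unit, so supply in terms of the buyer price is Qs = 379 + 10P_b.
Set Qd = Qs: 6346.5 - 7.5P_b = 379 + 10P_b, so 5967.5 = 17.5P_b and P_b = 341.
Then P_s = 341 - 49 = 292 and Q = 6346.5 - 7.5(341) = 3789.

P_b = 341, P_s = 292, Q = 3789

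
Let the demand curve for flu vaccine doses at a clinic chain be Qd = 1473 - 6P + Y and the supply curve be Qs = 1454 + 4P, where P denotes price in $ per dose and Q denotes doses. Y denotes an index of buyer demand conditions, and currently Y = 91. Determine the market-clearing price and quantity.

P* = 11, Q* = 1498

With Y = 91, demand is Qd = 1564 - 6P.
The market clears where 1564 - 6P = 1454 + 4P. Rearranging, 10P = 110, hence P* = 11.
From the demand curve, Q* = 1564 - 6(11) = 1498.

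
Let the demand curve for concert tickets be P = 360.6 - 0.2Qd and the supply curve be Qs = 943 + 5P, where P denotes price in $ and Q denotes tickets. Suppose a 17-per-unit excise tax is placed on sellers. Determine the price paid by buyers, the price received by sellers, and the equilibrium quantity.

Inverting to quantity form: Qd = 1803 - 5P.
The tax drives a wedge P_b - P_s = 17. Substituting P_s = P_b - 17 into supply: Qs = 858 + 5P_b.
Market clearing requires 1803 - 5P_b = 858 + 5P_b; hence 945 = 10P_b and P_b = 94.5.
Then P_s = 94.5 - 17 = 77.5 and Q = 1803 - 5(94.5) = 1330.5.

P_b = 94.5, P_s = 77.5, Q = 1330.5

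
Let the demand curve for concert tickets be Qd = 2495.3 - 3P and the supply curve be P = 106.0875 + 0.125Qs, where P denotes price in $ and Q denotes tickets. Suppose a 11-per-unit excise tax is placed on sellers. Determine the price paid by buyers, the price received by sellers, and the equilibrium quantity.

In direct form, Qs = -848.7 + 8P.
With a tax of 11 on sellers, they supply based on the net price P_s = P_b - 11, so Qs = -936.7 + 8P_b.
Equate demand and the shifted supply: 2495.3 - 3P_b = -936.7 + 8P_b, giving 11P_b = 3432, so P_b = 312.
So P_s = 301 and the quantity traded is Q = 2495.3 - 3(312) = 1559.3.

P_b = 312, P_s = 301, Q = 1559.3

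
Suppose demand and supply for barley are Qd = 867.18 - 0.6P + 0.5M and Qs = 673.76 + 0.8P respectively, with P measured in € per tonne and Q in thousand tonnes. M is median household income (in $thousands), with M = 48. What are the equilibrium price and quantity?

P* = 155.3, Q* = 798

With M = 48, demand is Qd = 891.18 - 0.6P.
At equilibrium Qd = Qs, so 891.18 - 0.6P = 673.76 + 0.8P; collecting terms, 217.42 = 1.4P and P* = 155.3.
Plugging P* into demand: Q* = 891.18 - 0.6(155.3) = 798.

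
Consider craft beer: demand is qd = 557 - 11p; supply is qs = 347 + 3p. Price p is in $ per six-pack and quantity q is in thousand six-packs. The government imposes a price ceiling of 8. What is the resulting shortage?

At p = 8: qd = 469 and qs = 371.
Shortage = qd - qs = 469 - 371 = 98.

Shortage = 98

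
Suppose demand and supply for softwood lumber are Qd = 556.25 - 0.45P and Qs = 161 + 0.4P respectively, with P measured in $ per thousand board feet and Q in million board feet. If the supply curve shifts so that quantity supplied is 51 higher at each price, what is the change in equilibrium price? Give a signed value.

ΔP = -60

Set Qd = Qs: 556.25 - 0.45P = 161 + 0.4P, so 395.25 = 0.85P and P* = 465.
Substitute back: Q* = 556.25 - 0.45(465) = 347.
After the shift, supply is Qs = 212 + 0.4P.
New equilibrium: 344.25 = 0.85P, so P = 405 and Q = 374.
ΔP = 405 - 465 = -60.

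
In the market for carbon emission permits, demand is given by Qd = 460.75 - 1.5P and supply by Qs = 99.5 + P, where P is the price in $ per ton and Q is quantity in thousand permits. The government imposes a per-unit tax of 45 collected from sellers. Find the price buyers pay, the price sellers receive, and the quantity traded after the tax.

Sellers keep P_s = P_b - 45 per unit, so supply in terms of the buyer price is Qs = 54.5 + P_b.
Market clearing requires 460.75 - 1.5P_b = 54.5 + P_b; hence 406.25 = 2.5P_b and P_b = 162.5.
So P_s = 117.5 and the quantity traded is Q = 460.75 - 1.5(162.5) = 217.

P_b = 162.5, P_s = 117.5, Q = 217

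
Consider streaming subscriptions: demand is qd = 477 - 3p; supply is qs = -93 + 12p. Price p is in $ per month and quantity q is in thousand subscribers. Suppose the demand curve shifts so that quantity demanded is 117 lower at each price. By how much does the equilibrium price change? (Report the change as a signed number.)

Set qd = qs: 477 - 3p = -93 + 12p, so 570 = 15p and p* = 38.
Then q* = 477 - 3(38) = 363.
After the shift, demand is qd = 360 - 3p.
New equilibrium: 453 = 15p, so p = 30.2 and q = 269.4.
Δp = 30.2 - 38 = -7.8.

Δp = -7.8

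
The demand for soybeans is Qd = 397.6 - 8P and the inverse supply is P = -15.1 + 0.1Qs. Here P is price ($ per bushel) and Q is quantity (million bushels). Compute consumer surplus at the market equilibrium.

Inverting to quantity form: Qs = 151 + 10P.
Set Qd = Qs: 397.6 - 8P = 151 + 10P, so 246.6 = 18P and P* = 13.7.
Plugging P* into demand: Q* = 397.6 - 8(13.7) = 288.
Demand choke price (Qd = 0): P = 397.6/8 = 49.7. Consumer surplus = ½ × (49.7 - 13.7) × 288 = 5184.

Consumer surplus = 5184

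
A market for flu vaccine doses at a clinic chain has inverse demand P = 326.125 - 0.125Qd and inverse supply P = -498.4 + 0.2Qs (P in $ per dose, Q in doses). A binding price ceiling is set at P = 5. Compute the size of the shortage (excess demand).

Rewriting in direct form: Qd = 2609 - 8P and Qs = 2492 + 5P.
Evaluating both curves at the ceiling price 5 gives Qd = 2569, Qs = 2517.
Shortage = Qd - Qs = 2569 - 2517 = 52.

Shortage = 52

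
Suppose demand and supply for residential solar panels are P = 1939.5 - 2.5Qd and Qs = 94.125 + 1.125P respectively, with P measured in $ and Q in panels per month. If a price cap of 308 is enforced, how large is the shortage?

In direct form, Qd = 775.8 - 0.4P.
Evaluating both curves at the ceiling price 308 gives Qd = 652.6, Qs = 440.625.
Shortage = Qd - Qs = 652.6 - 440.625 = 211.975.

Shortage = 211.975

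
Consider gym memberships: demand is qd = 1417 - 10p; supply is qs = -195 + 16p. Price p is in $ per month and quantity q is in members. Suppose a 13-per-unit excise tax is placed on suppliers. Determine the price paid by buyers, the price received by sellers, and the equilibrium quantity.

The tax drives a wedge p_b - p_s = 13. Substituting p_s = p_b - 13 into supply: qs = -403 + 16p_b.
Equate demand and the shifted supply: 1417 - 10p_b = -403 + 16p_b, giving 26p_b = 1820, so p_b = 70.
Then p_s = 70 - 13 = 57 and q = 1417 - 10(70) = 717.

p_b = 70, p_s = 57, q = 717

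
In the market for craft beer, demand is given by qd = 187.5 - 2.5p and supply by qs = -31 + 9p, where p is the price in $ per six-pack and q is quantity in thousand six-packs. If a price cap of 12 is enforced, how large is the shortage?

At p = 12: qd = 157.5 and qs = 77.
Shortage = qd - qs = 157.5 - 77 = 80.5.

Shortage = 80.5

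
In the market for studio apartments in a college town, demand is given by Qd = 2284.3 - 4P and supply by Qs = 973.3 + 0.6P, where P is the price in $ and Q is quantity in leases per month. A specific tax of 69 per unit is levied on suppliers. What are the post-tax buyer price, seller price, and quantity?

Suppliers keep P_s = P_b - 69 per unit, so supply in terms of the buyer price is Qs = 931.9 + 0.6P_b.
Equate demand and the shifted supply: 2284.3 - 4P_b = 931.9 + 0.6P_b, giving 4.6P_b = 1352.4, so P_b = 294.
Then P_s = 294 - 69 = 225 and Q = 2284.3 - 4(294) = 1108.3.

P_b = 294, P_s = 225, Q = 1108.3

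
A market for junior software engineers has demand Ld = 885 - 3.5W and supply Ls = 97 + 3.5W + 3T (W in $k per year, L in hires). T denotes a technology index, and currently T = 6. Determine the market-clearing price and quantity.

W* = 110, L* = 500

With T = 6, supply is Ls = 115 + 3.5W.
Equating demand and supply, 885 - 3.5W = 115 + 3.5W gives 7W = 770, so W* = 110.
Substitute back: L* = 885 - 3.5(110) = 500.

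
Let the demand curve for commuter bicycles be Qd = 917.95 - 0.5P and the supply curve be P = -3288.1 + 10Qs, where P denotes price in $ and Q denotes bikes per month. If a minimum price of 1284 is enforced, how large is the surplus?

Surplus = 181.26

In direct form, Qs = 328.81 + 0.1P.
With P fixed at 1284, quantity demanded is 275.95 and quantity supplied is 457.21.
Surplus = Qs - Qd = 457.21 - 275.95 = 181.26.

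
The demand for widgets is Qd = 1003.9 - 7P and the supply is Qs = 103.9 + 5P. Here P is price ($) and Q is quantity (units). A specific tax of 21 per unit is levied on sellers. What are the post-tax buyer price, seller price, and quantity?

P_b = 83.75, P_s = 62.75, Q = 417.65

Sellers keep P_s = P_b - 21 per unit, so supply in terms of the buyer price is Qs = -1.1 + 5P_b.
Equate demand and the shifted supply: 1003.9 - 7P_b = -1.1 + 5P_b, giving 12P_b = 1005, so P_b = 83.75.
Then P_s = 83.75 - 21 = 62.75 and Q = 1003.9 - 7(83.75) = 417.65.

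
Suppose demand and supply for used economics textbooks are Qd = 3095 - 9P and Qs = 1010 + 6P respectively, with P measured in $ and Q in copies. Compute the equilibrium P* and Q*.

At equilibrium Qd = Qs, so 3095 - 9P = 1010 + 6P; collecting terms, 2085 = 15P and P* = 139.
From the demand curve, Q* = 3095 - 9(139) = 1844.

P* = 139, Q* = 1844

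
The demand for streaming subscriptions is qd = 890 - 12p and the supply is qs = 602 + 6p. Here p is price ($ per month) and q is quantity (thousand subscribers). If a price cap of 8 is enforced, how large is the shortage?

With p fixed at 8, quantity demanded is 794 and quantity supplied is 650.
Shortage = qd - qs = 794 - 650 = 144.

Shortage = 144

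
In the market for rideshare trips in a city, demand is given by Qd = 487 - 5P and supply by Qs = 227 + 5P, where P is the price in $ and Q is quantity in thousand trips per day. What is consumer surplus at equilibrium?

The market clears where 487 - 5P = 227 + 5P. Rearranging, 10P = 260, hence P* = 26.
Then Q* = 487 - 5(26) = 357.
Demand choke price (Qd = 0): P = 487/5 = 97.4. Consumer surplus = ½ × (97.4 - 26) × 357 = 12744.9.

Consumer surplus = 12744.9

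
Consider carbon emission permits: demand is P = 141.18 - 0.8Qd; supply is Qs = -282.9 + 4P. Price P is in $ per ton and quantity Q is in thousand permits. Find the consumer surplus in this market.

Solving each curve for Q: Qd = 176.475 - 1.25P.
Equating demand and supply, 176.475 - 1.25P = -282.9 + 4P gives 5.25P = 459.375, so P* = 87.5.
Then Q* = 176.475 - 1.25(87.5) = 67.1.
Demand choke price (Qd = 0): P = 176.475/1.25 = 141.18. Consumer surplus = ½ × (141.18 - 87.5) × 67.1 = 1800.964.

Consumer surplus = 1800.964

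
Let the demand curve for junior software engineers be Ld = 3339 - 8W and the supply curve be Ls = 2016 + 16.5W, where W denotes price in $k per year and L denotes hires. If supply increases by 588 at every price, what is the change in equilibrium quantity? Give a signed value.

ΔL = 192

The market clears where 3339 - 8W = 2016 + 16.5W. Rearranging, 24.5W = 1323, hence W* = 54.
Plugging W* into demand: L* = 3339 - 8(54) = 2907.
After the shift, supply is Ls = 2604 + 16.5W.
Re-solving, 24.5W = 735 gives W = 30 and L = 3099.
ΔL = 3099 - 2907 = 192.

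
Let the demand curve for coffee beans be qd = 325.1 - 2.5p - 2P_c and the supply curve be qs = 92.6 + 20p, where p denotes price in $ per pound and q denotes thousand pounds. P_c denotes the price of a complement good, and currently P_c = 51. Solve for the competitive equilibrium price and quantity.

p* = 5.8, q* = 208.6

With P_c = 51, demand is qd = 223.1 - 2.5p.
Equating demand and supply, 223.1 - 2.5p = 92.6 + 20p gives 22.5p = 130.5, so p* = 5.8.
From the demand curve, q* = 223.1 - 2.5(5.8) = 208.6.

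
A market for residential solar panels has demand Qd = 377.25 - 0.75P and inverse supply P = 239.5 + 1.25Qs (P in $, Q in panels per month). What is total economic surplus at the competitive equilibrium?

Total surplus = 13438.5

Inverting to quantity form: Qs = -191.6 + 0.8P.
At equilibrium Qd = Qs, so 377.25 - 0.75P = -191.6 + 0.8P; collecting terms, 568.85 = 1.55P and P* = 367.
Then Q* = 377.25 - 0.75(367) = 102.
Demand choke price = 503; supply choke price = 239.5. CS = ½(503 - 367)(102) = 6936; PS = ½(367 - 239.5)(102) = 6502.5. Total surplus = 13438.5.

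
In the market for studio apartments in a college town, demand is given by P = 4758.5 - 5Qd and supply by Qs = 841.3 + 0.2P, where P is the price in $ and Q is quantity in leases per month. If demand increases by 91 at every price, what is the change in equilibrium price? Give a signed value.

In direct form, Qd = 951.7 - 0.2P.
Equating demand and supply, 951.7 - 0.2P = 841.3 + 0.2P gives 0.4P = 110.4, so P* = 276.
From the demand curve, Q* = 951.7 - 0.2(276) = 896.5.
After the shift, demand is Qd = 1042.7 - 0.2P.
Re-solving, 0.4P = 201.4 gives P = 503.5 and Q = 942.
ΔP = 503.5 - 276 = 227.5.

ΔP = 227.5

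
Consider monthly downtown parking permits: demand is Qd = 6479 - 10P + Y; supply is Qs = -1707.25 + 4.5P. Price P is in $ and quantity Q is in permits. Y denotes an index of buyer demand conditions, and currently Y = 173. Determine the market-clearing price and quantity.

With Y = 173, demand is Qd = 6652 - 10P.
The market clears where 6652 - 10P = -1707.25 + 4.5P. Rearranging, 14.5P = 8359.25, hence P* = 576.5.
Then Q* = 6652 - 10(576.5) = 887.

P* = 576.5, Q* = 887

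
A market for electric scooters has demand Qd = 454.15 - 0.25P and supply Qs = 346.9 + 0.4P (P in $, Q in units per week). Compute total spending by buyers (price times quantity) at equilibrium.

Total spending by buyers = 68128.5

Equating demand and supply, 454.15 - 0.25P = 346.9 + 0.4P gives 0.65P = 107.25, so P* = 165.
From the demand curve, Q* = 454.15 - 0.25(165) = 412.9.
Total spending by buyers = P* × Q* = 165 × 412.9 = 68128.5.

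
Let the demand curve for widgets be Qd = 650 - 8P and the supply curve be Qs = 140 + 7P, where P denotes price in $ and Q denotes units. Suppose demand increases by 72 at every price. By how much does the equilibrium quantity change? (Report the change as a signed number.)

ΔQ = 33.6

Set Qd = Qs: 650 - 8P = 140 + 7P, so 510 = 15P and P* = 34.
Plugging P* into demand: Q* = 650 - 8(34) = 378.
After the shift, demand is Qd = 722 - 8P.
The new intersection has 582 = 15P, i.e. P = 38.8, Q = 411.6.
ΔQ = 411.6 - 378 = 33.6.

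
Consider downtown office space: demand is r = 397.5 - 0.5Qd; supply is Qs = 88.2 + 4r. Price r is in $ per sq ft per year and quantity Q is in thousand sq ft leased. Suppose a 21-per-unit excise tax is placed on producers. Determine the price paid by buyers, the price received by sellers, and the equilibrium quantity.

Rewriting in direct form: Qd = 795 - 2r.
With a tax of 21 on producers, they supply based on the net price r_s = r_b - 21, so Qs = 4.2 + 4r_b.
Set Qd = Qs: 795 - 2r_b = 4.2 + 4r_b, so 790.8 = 6r_b and r_b = 131.8.
So r_s = 110.8 and the quantity traded is Q = 795 - 2(131.8) = 531.4.

r_b = 131.8, r_s = 110.8, Q = 531.4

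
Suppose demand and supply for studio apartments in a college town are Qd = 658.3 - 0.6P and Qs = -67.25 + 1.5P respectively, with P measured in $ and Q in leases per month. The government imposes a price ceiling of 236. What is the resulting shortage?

Shortage = 229.95

Evaluating both curves at the ceiling price 236 gives Qd = 516.7, Qs = 286.75.
Shortage = Qd - Qs = 516.7 - 286.75 = 229.95.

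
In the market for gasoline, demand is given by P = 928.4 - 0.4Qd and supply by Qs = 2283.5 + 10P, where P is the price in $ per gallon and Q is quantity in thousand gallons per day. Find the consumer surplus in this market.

Consumer surplus = 1070456.45

In direct form, Qd = 2321 - 2.5P.
Equating demand and supply, 2321 - 2.5P = 2283.5 + 10P gives 12.5P = 37.5, so P* = 3.
From the demand curve, Q* = 2321 - 2.5(3) = 2313.5.
Demand choke price (Qd = 0): P = 2321/2.5 = 928.4. Consumer surplus = ½ × (928.4 - 3) × 2313.5 = 1070456.45.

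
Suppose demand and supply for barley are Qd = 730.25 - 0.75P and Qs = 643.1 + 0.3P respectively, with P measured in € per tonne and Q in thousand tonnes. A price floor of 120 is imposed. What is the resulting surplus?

Surplus = 38.85

At P = 120: Qd = 640.25 and Qs = 679.1.
Surplus = Qs - Qd = 679.1 - 640.25 = 38.85.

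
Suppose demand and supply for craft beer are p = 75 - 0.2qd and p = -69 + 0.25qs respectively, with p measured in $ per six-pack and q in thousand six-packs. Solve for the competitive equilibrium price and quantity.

p* = 11, q* = 320

In direct form, qd = 375 - 5p and qs = 276 + 4p.
At equilibrium qd = qs, so 375 - 5p = 276 + 4p; collecting terms, 99 = 9p and p* = 11.
From the demand curve, q* = 375 - 5(11) = 320.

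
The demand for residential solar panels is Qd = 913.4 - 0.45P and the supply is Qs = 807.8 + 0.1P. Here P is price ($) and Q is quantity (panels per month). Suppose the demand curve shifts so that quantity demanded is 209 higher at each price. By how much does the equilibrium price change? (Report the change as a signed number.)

Equating demand and supply, 913.4 - 0.45P = 807.8 + 0.1P gives 0.55P = 105.6, so P* = 192.
From the demand curve, Q* = 913.4 - 0.45(192) = 827.
After the shift, demand is Qd = 1122.4 - 0.45P.
New equilibrium: 314.6 = 0.55P, so P = 572 and Q = 865.
ΔP = 572 - 192 = 380.

ΔP = 380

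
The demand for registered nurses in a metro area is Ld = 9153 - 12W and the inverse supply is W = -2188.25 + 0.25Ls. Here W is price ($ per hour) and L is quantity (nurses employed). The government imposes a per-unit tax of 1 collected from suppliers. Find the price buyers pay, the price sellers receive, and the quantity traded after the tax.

W_b = 25.25, W_s = 24.25, L = 8850

Solving each curve for L: Ls = 8753 + 4W.
The tax drives a wedge W_b - W_s = 1. Substituting W_s = W_b - 1 into supply: Ls = 8749 + 4W_b.
Equate demand and the shifted supply: 9153 - 12W_b = 8749 + 4W_b, giving 16W_b = 404, so W_b = 25.25.
Then W_s = 25.25 - 1 = 24.25 and L = 9153 - 12(25.25) = 8850.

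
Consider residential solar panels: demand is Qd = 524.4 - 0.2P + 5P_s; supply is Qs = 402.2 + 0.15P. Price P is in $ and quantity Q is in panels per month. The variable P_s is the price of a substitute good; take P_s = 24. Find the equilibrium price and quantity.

With P_s = 24, demand is Qd = 644.4 - 0.2P.
At equilibrium Qd = Qs, so 644.4 - 0.2P = 402.2 + 0.15P; collecting terms, 242.2 = 0.35P and P* = 692.
Substitute back: Q* = 644.4 - 0.2(692) = 506.

P* = 692, Q* = 506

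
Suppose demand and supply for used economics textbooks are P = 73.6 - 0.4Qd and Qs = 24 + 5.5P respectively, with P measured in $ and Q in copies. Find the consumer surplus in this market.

Solving each curve for Q: Qd = 184 - 2.5P.
The market clears where 184 - 2.5P = 24 + 5.5P. Rearranging, 8P = 160, hence P* = 20.
From the demand curve, Q* = 184 - 2.5(20) = 134.
Demand choke price (Qd = 0): P = 184/2.5 = 73.6. Consumer surplus = ½ × (73.6 - 20) × 134 = 3591.2.

Consumer surplus = 3591.2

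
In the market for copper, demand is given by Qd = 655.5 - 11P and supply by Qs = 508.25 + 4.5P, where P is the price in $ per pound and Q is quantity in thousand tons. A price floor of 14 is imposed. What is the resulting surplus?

Surplus = 69.75

At P = 14: Qd = 501.5 and Qs = 571.25.
Surplus = Qs - Qd = 571.25 - 501.5 = 69.75.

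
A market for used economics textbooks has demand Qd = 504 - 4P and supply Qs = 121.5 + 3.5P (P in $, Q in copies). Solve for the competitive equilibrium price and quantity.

P* = 51, Q* = 300

Equating demand and supply, 504 - 4P = 121.5 + 3.5P gives 7.5P = 382.5, so P* = 51.
Substitute back: Q* = 504 - 4(51) = 300.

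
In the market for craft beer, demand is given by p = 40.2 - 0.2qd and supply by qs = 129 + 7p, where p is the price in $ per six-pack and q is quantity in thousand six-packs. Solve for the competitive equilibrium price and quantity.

p* = 6, q* = 171

In direct form, qd = 201 - 5p.
Equating demand and supply, 201 - 5p = 129 + 7p gives 12p = 72, so p* = 6.
From the demand curve, q* = 201 - 5(6) = 171.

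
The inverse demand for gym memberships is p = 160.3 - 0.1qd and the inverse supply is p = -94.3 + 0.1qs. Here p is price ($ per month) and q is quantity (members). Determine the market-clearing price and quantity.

Solving each curve for q: qd = 1603 - 10p and qs = 943 + 10p.
Equating demand and supply, 1603 - 10p = 943 + 10p gives 20p = 660, so p* = 33.
Plugging p* into demand: q* = 1603 - 10(33) = 1273.

p* = 33, q* = 1273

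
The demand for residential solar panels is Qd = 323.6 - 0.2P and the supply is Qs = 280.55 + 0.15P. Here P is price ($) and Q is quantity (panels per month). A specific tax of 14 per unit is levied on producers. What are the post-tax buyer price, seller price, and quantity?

With a tax of 14 on producers, they supply based on the net price P_s = P_b - 14, so Qs = 278.45 + 0.15P_b.
Market clearing requires 323.6 - 0.2P_b = 278.45 + 0.15P_b; hence 45.15 = 0.35P_b and P_b = 129.
So P_s = 115 and the quantity traded is Q = 323.6 - 0.2(129) = 297.8.

P_b = 129, P_s = 115, Q = 297.8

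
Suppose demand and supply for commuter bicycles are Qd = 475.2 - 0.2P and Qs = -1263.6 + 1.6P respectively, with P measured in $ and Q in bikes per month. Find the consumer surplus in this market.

Consumer surplus = 198810

At equilibrium Qd = Qs, so 475.2 - 0.2P = -1263.6 + 1.6P; collecting terms, 1738.8 = 1.8P and P* = 966.
From the demand curve, Q* = 475.2 - 0.2(966) = 282.
Demand choke price (Qd = 0): P = 475.2/0.2 = 2376. Consumer surplus = ½ × (2376 - 966) × 282 = 198810.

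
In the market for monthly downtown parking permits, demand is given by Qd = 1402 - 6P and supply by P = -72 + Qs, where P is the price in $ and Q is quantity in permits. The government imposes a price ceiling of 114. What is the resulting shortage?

Shortage = 532

In direct form, Qs = 72 + P.
With P fixed at 114, quantity demanded is 718 and quantity supplied is 186.
Shortage = Qd - Qs = 718 - 186 = 532.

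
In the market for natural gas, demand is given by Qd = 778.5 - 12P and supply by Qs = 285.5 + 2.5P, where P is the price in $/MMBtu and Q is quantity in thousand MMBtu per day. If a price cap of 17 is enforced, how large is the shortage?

Shortage = 246.5

With P fixed at 17, quantity demanded is 574.5 and quantity supplied is 328.
Shortage = Qd - Qs = 574.5 - 328 = 246.5.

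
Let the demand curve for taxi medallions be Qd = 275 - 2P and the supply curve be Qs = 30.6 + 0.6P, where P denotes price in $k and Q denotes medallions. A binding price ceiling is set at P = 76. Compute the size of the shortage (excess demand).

Shortage = 46.8

Evaluating both curves at the ceiling price 76 gives Qd = 123, Qs = 76.2.
Shortage = Qd - Qs = 123 - 76.2 = 46.8.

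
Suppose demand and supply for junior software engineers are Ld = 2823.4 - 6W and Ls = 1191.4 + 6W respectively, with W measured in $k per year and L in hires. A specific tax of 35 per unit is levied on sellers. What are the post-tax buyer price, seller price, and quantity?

The tax drives a wedge W_b - W_s = 35. Substituting W_s = W_b - 35 into supply: Ls = 981.4 + 6W_b.
Set Ld = Ls: 2823.4 - 6W_b = 981.4 + 6W_b, so 1842 = 12W_b and W_b = 153.5.
Then W_s = 153.5 - 35 = 118.5 and L = 2823.4 - 6(153.5) = 1902.4.

W_b = 153.5, W_s = 118.5, L = 1902.4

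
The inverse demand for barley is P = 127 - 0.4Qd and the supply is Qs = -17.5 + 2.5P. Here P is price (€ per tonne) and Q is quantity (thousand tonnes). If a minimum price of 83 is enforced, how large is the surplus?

Surplus = 80

In direct form, Qd = 317.5 - 2.5P.
Evaluating both curves at the floor price 83 gives Qd = 110, Qs = 190.
Surplus = Qs - Qd = 190 - 110 = 80.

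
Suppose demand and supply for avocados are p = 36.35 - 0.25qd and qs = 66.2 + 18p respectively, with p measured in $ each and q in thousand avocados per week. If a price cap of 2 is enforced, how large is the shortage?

Rewriting in direct form: qd = 145.4 - 4p.
Evaluating both curves at the ceiling price 2 gives qd = 137.4, qs = 102.2.
Shortage = qd - qs = 137.4 - 102.2 = 35.2.

Shortage = 35.2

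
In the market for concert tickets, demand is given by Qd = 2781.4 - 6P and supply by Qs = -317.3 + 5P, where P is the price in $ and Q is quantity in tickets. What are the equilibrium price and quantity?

Set Qd = Qs: 2781.4 - 6P = -317.3 + 5P, so 3098.7 = 11P and P* = 281.7.
Plugging P* into demand: Q* = 2781.4 - 6(281.7) = 1091.2.

P* = 281.7, Q* = 1091.2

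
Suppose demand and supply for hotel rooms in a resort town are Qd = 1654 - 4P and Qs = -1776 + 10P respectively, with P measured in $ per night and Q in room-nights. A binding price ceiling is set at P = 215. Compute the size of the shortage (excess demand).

Shortage = 420

With P fixed at 215, quantity demanded is 794 and quantity supplied is 374.
Shortage = Qd - Qs = 794 - 374 = 420.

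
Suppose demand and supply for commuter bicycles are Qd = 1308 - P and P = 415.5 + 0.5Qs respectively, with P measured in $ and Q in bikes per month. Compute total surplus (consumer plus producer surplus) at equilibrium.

Total surplus = 265518.75

Solving each curve for Q: Qs = -831 + 2P.
Equating demand and supply, 1308 - P = -831 + 2P gives 3P = 2139, so P* = 713.
Substitute back: Q* = 1308 - 713 = 595.
Demand choke price = 1308; supply choke price = 415.5. CS = ½(1308 - 713)(595) = 177012.5; PS = ½(713 - 415.5)(595) = 88506.25. Total surplus = 265518.75.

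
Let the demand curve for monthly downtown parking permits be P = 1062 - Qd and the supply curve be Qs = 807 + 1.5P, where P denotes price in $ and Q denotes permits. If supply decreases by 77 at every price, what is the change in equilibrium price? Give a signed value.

Rewriting in direct form: Qd = 1062 - P.
Equating demand and supply, 1062 - P = 807 + 1.5P gives 2.5P = 255, so P* = 102.
Then Q* = 1062 - 102 = 960.
After the shift, supply is Qs = 730 + 1.5P.
Re-solving, 2.5P = 332 gives P = 132.8 and Q = 929.2.
ΔP = 132.8 - 102 = 30.8.

ΔP = 30.8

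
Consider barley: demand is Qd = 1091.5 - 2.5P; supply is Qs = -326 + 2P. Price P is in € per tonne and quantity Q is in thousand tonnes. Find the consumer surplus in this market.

Consumer surplus = 18483.2

Set Qd = Qs: 1091.5 - 2.5P = -326 + 2P, so 1417.5 = 4.5P and P* = 315.
Plugging P* into demand: Q* = 1091.5 - 2.5(315) = 304.
Demand choke price (Qd = 0): P = 1091.5/2.5 = 436.6. Consumer surplus = ½ × (436.6 - 315) × 304 = 18483.2.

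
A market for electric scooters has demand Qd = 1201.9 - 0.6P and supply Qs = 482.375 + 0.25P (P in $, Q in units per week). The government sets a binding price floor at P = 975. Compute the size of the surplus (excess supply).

Surplus = 109.225

Evaluating both curves at the floor price 975 gives Qd = 616.9, Qs = 726.125.
Surplus = Qs - Qd = 726.125 - 616.9 = 109.225.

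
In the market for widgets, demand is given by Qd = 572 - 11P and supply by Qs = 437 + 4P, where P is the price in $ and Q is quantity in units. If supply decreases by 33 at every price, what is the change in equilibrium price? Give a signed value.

The market clears where 572 - 11P = 437 + 4P. Rearranging, 15P = 135, hence P* = 9.
Then Q* = 572 - 11(9) = 473.
After the shift, supply is Qs = 404 + 4P.
Re-solving, 15P = 168 gives P = 11.2 and Q = 448.8.
ΔP = 11.2 - 9 = 2.2.

ΔP = 2.2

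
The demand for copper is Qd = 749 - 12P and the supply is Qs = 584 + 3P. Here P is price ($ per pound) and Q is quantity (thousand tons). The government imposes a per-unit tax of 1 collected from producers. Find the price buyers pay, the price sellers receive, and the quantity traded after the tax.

With a tax of 1 on producers, they supply based on the net price P_s = P_b - 1, so Qs = 581 + 3P_b.
Set Qd = Qs: 749 - 12P_b = 581 + 3P_b, so 168 = 15P_b and P_b = 11.2.
Then P_s = 11.2 - 1 = 10.2 and Q = 749 - 12(11.2) = 614.6.

P_b = 11.2, P_s = 10.2, Q = 614.6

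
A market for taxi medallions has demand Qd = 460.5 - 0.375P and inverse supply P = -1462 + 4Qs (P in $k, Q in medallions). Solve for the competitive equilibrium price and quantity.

Solving each curve for Q: Qs = 365.5 + 0.25P.
Equating demand and supply, 460.5 - 0.375P = 365.5 + 0.25P gives 0.625P = 95, so P* = 152.
Plugging P* into demand: Q* = 460.5 - 0.375(152) = 403.5.

P* = 152, Q* = 403.5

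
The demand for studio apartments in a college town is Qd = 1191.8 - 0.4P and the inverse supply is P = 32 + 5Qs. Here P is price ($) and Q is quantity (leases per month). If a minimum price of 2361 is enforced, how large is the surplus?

Solving each curve for Q: Qs = -6.4 + 0.2P.
At P = 2361: Qd = 247.4 and Qs = 465.8.
Surplus = Qs - Qd = 465.8 - 247.4 = 218.4.

Surplus = 218.4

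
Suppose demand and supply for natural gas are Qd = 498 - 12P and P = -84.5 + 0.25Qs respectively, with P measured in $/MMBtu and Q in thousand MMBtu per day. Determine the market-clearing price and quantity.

Inverting to quantity form: Qs = 338 + 4P.
At equilibrium Qd = Qs, so 498 - 12P = 338 + 4P; collecting terms, 160 = 16P and P* = 10.
Then Q* = 498 - 12(10) = 378.

P* = 10, Q* = 378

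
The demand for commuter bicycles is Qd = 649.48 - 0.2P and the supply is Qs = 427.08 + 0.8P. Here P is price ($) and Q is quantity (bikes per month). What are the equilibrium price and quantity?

P* = 222.4, Q* = 605

The market clears where 649.48 - 0.2P = 427.08 + 0.8P. Rearranging, P = 222.4, hence P* = 222.4.
Then Q* = 649.48 - 0.2(222.4) = 605.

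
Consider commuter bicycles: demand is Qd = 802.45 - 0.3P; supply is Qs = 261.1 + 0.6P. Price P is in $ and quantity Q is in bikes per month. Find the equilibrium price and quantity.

At equilibrium Qd = Qs, so 802.45 - 0.3P = 261.1 + 0.6P; collecting terms, 541.35 = 0.9P and P* = 601.5.
Substitute back: Q* = 802.45 - 0.3(601.5) = 622.

P* = 601.5, Q* = 622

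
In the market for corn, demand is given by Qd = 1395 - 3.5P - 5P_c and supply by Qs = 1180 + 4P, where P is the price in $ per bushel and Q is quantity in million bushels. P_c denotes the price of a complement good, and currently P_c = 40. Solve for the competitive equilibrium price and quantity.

With P_c = 40, demand is Qd = 1195 - 3.5P.
Set Qd = Qs: 1195 - 3.5P = 1180 + 4P, so 15 = 7.5P and P* = 2.
From the demand curve, Q* = 1195 - 3.5(2) = 1188.

P* = 2, Q* = 1188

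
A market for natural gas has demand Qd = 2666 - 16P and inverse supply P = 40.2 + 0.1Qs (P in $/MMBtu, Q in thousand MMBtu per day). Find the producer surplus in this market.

Inverting to quantity form: Qs = -402 + 10P.
Set Qd = Qs: 2666 - 16P = -402 + 10P, so 3068 = 26P and P* = 118.
Then Q* = 2666 - 16(118) = 778.
Supply choke price (Qs = 0): P = 40.2. Producer surplus = ½ × (118 - 40.2) × 778 = 30264.2.

Producer surplus = 30264.2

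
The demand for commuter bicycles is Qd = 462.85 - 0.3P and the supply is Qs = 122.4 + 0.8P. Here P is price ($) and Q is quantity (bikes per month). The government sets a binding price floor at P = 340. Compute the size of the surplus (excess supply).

Evaluating both curves at the floor price 340 gives Qd = 360.85, Qs = 394.4.
Surplus = Qs - Qd = 394.4 - 360.85 = 33.55.

Surplus = 33.55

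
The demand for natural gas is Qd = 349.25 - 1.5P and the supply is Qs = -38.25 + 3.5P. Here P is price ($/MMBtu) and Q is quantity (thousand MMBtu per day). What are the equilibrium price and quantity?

P* = 77.5, Q* = 233

Set Qd = Qs: 349.25 - 1.5P = -38.25 + 3.5P, so 387.5 = 5P and P* = 77.5.
Plugging P* into demand: Q* = 349.25 - 1.5(77.5) = 233.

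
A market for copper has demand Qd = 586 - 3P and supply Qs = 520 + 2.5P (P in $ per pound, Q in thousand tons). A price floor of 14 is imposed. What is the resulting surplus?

Evaluating both curves at the floor price 14 gives Qd = 544, Qs = 555.
Surplus = Qs - Qd = 555 - 544 = 11.

Surplus = 11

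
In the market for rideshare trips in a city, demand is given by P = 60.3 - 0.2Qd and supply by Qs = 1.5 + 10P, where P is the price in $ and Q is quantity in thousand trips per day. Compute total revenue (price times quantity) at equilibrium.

Solving each curve for Q: Qd = 301.5 - 5P.
Equating demand and supply, 301.5 - 5P = 1.5 + 10P gives 15P = 300, so P* = 20.
Then Q* = 301.5 - 5(20) = 201.5.
Total revenue = P* × Q* = 20 × 201.5 = 4030.

Total revenue = 4030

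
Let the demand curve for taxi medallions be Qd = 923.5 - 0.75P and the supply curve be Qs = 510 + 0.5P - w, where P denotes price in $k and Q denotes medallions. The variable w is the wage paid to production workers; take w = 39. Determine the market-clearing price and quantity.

P* = 362, Q* = 652

With w = 39, supply is Qs = 471 + 0.5P.
At equilibrium Qd = Qs, so 923.5 - 0.75P = 471 + 0.5P; collecting terms, 452.5 = 1.25P and P* = 362.
Then Q* = 923.5 - 0.75(362) = 652.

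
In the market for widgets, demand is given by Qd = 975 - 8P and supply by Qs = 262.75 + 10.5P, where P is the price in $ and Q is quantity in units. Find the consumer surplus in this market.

Equating demand and supply, 975 - 8P = 262.75 + 10.5P gives 18.5P = 712.25, so P* = 38.5.
From the demand curve, Q* = 975 - 8(38.5) = 667.
Demand choke price (Qd = 0): P = 975/8 = 121.875. Consumer surplus = ½ × (121.875 - 38.5) × 667 = 27805.5625.

Consumer surplus = 27805.5625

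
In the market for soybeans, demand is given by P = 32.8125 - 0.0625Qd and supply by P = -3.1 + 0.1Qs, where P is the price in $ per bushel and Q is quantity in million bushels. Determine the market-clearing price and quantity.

P* = 19, Q* = 221

In direct form, Qd = 525 - 16P and Qs = 31 + 10P.
Set Qd = Qs: 525 - 16P = 31 + 10P, so 494 = 26P and P* = 19.
Then Q* = 525 - 16(19) = 221.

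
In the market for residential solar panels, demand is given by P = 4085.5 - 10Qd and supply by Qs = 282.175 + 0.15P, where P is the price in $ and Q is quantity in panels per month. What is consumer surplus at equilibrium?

Inverting to quantity form: Qd = 408.55 - 0.1P.
Equating demand and supply, 408.55 - 0.1P = 282.175 + 0.15P gives 0.25P = 126.375, so P* = 505.5.
Then Q* = 408.55 - 0.1(505.5) = 358.
Demand choke price (Qd = 0): P = 408.55/0.1 = 4085.5. Consumer surplus = ½ × (4085.5 - 505.5) × 358 = 640820.

Consumer surplus = 640820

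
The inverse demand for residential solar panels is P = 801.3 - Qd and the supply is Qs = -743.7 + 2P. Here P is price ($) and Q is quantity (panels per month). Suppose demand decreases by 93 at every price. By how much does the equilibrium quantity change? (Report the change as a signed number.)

Solving each curve for Q: Qd = 801.3 - P.
The market clears where 801.3 - P = -743.7 + 2P. Rearranging, 3P = 1545, hence P* = 515.
Plugging P* into demand: Q* = 801.3 - 515 = 286.3.
After the shift, demand is Qd = 708.3 - P.
New equilibrium: 1452 = 3P, so P = 484 and Q = 224.3.
ΔQ = 224.3 - 286.3 = -62.

ΔQ = -62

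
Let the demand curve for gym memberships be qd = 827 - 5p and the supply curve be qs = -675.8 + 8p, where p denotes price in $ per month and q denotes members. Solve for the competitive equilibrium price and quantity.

p* = 115.6, q* = 249

Set qd = qs: 827 - 5p = -675.8 + 8p, so 1502.8 = 13p and p* = 115.6.
Substitute back: q* = 827 - 5(115.6) = 249.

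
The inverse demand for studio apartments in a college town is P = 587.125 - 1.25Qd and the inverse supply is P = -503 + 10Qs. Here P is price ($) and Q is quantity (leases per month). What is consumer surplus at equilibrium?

Solving each curve for Q: Qd = 469.7 - 0.8P and Qs = 50.3 + 0.1P.
At equilibrium Qd = Qs, so 469.7 - 0.8P = 50.3 + 0.1P; collecting terms, 419.4 = 0.9P and P* = 466.
Plugging P* into demand: Q* = 469.7 - 0.8(466) = 96.9.
Demand choke price (Qd = 0): P = 469.7/0.8 = 587.125. Consumer surplus = ½ × (587.125 - 466) × 96.9 = 5868.50625.

Consumer surplus = 5868.50625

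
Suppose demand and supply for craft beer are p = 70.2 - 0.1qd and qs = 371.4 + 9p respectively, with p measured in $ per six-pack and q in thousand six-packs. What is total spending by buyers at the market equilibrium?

Inverting to quantity form: qd = 702 - 10p.
At equilibrium qd = qs, so 702 - 10p = 371.4 + 9p; collecting terms, 330.6 = 19p and p* = 17.4.
From the demand curve, q* = 702 - 10(17.4) = 528.
Total spending by buyers = p* × q* = 17.4 × 528 = 9187.2.

Total spending by buyers = 9187.2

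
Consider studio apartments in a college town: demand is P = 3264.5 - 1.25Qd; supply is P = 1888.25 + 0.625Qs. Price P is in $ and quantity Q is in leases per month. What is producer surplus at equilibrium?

Rewriting in direct form: Qd = 2611.6 - 0.8P and Qs = -3021.2 + 1.6P.
The market clears where 2611.6 - 0.8P = -3021.2 + 1.6P. Rearranging, 2.4P = 5632.8, hence P* = 2347.
From the demand curve, Q* = 2611.6 - 0.8(2347) = 734.
Supply choke price (Qs = 0): P = 1888.25. Producer surplus = ½ × (2347 - 1888.25) × 734 = 168361.25.

Producer surplus = 168361.25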